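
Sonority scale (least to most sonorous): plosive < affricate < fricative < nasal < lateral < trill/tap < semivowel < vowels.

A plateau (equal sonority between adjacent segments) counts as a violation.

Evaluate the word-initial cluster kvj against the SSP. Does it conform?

yes

/k/: plosive = 1.
/v/: fricative = 3.
/j/: semivowel = 7.
The profile 1-3-7 strictly rises, so the word-initial cluster satisfies the SSP.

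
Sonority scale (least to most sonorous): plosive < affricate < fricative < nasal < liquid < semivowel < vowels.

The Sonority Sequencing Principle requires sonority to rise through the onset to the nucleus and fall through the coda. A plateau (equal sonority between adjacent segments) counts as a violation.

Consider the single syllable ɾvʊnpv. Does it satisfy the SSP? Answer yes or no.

Onset: /ɾ/ is a liquid (sonority 5), /v/ is a fricative (sonority 3); then the nucleus /ʊ/ (sonority 7).
Onset profile 5-3-7 — does not strictly rise throughout.
Coda: /n/ is a nasal (sonority 4), /p/ is a plosive (sonority 1), /v/ is a fricative (sonority 3).
Coda profile 7-4-1-3 — does not strictly fall throughout.

no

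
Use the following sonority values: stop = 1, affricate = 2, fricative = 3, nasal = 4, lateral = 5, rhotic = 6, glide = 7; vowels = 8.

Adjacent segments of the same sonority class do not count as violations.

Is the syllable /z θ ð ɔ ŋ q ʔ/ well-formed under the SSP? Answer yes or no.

yes

Onset: /z/ is a fricative (sonority 3), /θ/ is a fricative (sonority 3), /ð/ is a fricative (sonority 3); then the nucleus /ɔ/ (sonority 8).
Onset profile 3-3-3-8 — rises to the nucleus.
Coda: /ŋ/ is a nasal (sonority 4), /q/ is a stop (sonority 1), /ʔ/ is a stop (sonority 1).
Coda profile 8-4-1-1 — falls from the nucleus.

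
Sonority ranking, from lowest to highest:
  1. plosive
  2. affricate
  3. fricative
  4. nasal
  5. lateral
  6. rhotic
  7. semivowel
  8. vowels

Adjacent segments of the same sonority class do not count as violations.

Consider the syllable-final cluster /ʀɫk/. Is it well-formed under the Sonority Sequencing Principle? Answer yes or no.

/ʀ/ is a rhotic (sonority 6).
/ɫ/ is a lateral (sonority 5).
/k/ is a plosive (sonority 1).
The profile 6-5-1 strictly falls, so the syllable-final cluster satisfies the SSP.

yes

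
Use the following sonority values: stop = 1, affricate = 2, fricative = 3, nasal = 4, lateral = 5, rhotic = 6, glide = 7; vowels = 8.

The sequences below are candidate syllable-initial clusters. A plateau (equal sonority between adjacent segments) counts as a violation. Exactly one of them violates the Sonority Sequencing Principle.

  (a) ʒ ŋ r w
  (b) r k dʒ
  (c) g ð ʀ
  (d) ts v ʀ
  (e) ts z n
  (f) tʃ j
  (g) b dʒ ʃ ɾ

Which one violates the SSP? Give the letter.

(a) ʒ ŋ r w: profile 3-4-6-7 — obeys.
(b) r k dʒ: profile 6-1-2 — violates.
(c) g ð ʀ: profile 1-3-6 — obeys.
(d) ts v ʀ: profile 2-3-6 — obeys.
(e) ts z n: profile 2-3-4 — obeys.
(f) tʃ j: profile 2-7 — obeys.
(g) b dʒ ʃ ɾ: profile 1-2-3-6 — obeys.

b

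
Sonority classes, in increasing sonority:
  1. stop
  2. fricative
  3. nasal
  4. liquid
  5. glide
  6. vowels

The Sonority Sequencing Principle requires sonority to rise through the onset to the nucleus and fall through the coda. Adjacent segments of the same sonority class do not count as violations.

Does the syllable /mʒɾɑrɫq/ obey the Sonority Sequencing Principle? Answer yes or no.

Onset: /m/ is a nasal (sonority 3), /ʒ/ is a fricative (sonority 2), /ɾ/ is a liquid (sonority 4); then the nucleus /ɑ/ (sonority 6).
Onset profile 3-2-4-6 — does not rise throughout.
Coda: /r/ is a liquid (sonority 4), /ɫ/ is a liquid (sonority 4), /q/ is a stop (sonority 1).
Coda profile 6-4-4-1 — falls from the nucleus.

no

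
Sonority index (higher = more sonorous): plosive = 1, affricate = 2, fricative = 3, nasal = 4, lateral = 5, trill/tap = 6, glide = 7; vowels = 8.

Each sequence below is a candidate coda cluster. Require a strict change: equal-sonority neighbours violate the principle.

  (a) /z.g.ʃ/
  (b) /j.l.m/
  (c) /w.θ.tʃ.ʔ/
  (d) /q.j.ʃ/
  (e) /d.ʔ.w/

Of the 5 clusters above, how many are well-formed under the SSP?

(a) sonority 3-1-3: ill-formed.
(b) sonority 7-5-4: well-formed.
(c) sonority 7-3-2-1: well-formed.
(d) sonority 1-7-3: ill-formed.
(e) sonority 1-1-7: ill-formed.

2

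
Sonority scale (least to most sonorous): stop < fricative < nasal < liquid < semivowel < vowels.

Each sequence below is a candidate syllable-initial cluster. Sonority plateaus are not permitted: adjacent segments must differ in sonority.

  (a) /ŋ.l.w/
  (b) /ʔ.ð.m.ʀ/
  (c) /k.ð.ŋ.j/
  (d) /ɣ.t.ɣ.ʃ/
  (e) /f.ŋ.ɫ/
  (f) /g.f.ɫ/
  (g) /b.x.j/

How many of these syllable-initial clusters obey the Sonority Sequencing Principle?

(a) 3-4-5 → obeys
(b) 1-2-3-4 → obeys
(c) 1-2-3-5 → obeys
(d) 2-1-2-2 → violates
(e) 2-3-4 → obeys
(f) 1-2-4 → obeys
(g) 1-2-5 → obeys

6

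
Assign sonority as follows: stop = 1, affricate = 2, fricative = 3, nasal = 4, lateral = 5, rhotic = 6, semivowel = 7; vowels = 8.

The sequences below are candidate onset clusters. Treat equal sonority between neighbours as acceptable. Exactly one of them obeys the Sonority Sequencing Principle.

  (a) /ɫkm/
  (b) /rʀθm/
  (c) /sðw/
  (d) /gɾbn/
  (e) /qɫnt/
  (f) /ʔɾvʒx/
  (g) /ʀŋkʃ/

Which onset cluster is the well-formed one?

(a) sonority 5-1-4: ill-formed.
(b) sonority 6-6-3-4: ill-formed.
(c) sonority 3-3-7: well-formed.
(d) sonority 1-6-1-4: ill-formed.
(e) sonority 1-5-4-1: ill-formed.
(f) sonority 1-6-3-3-3: ill-formed.
(g) sonority 6-4-1-3: ill-formed.

c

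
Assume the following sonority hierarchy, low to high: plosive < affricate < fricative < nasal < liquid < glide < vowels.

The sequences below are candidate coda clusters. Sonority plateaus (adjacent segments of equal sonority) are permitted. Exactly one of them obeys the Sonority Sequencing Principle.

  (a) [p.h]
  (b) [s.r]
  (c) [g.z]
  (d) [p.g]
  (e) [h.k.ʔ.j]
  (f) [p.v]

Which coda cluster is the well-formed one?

(a) sonority 1-3: ill-formed.
(b) sonority 3-5: ill-formed.
(c) sonority 1-3: ill-formed.
(d) sonority 1-1: well-formed.
(e) sonority 3-1-1-6: ill-formed.
(f) sonority 1-3: ill-formed.

d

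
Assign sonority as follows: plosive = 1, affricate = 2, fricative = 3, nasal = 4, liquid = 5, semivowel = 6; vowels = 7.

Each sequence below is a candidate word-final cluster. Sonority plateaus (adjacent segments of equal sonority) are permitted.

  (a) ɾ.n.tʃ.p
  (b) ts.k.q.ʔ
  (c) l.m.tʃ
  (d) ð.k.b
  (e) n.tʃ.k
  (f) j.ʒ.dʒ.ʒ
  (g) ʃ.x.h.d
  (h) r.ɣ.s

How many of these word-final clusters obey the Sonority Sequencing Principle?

(a) sonority 5-4-2-1: well-formed.
(b) sonority 2-1-1-1: well-formed.
(c) sonority 5-4-2: well-formed.
(d) sonority 3-1-1: well-formed.
(e) sonority 4-2-1: well-formed.
(f) sonority 6-3-2-3: ill-formed.
(g) sonority 3-3-3-1: well-formed.
(h) sonority 5-3-3: well-formed.

7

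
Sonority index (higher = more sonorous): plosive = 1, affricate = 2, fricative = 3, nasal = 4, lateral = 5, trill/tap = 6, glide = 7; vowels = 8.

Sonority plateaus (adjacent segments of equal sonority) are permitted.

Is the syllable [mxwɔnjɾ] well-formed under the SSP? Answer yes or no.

Onset: /m/ is a nasal (sonority 4), /x/ is a fricative (sonority 3), /w/ is a glide (sonority 7); then the nucleus /ɔ/ (sonority 8).
Onset profile 4-3-7-8 — does not rise throughout.
Coda: /n/ is a nasal (sonority 4), /j/ is a glide (sonority 7), /ɾ/ is a trill/tap (sonority 6).
Coda profile 8-4-7-6 — does not fall throughout.

no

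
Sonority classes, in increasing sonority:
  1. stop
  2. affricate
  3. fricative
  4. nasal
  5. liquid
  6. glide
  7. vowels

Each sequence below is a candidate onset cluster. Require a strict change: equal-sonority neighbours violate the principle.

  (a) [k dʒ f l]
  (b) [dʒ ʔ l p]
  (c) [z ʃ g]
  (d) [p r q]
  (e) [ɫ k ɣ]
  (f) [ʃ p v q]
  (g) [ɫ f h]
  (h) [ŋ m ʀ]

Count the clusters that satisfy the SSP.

1

(a) sonority 1-2-3-5: well-formed.
(b) sonority 2-1-5-1: ill-formed.
(c) sonority 3-3-1: ill-formed.
(d) sonority 1-5-1: ill-formed.
(e) sonority 5-1-3: ill-formed.
(f) sonority 3-1-3-1: ill-formed.
(g) sonority 5-3-3: ill-formed.
(h) sonority 4-4-5: ill-formed.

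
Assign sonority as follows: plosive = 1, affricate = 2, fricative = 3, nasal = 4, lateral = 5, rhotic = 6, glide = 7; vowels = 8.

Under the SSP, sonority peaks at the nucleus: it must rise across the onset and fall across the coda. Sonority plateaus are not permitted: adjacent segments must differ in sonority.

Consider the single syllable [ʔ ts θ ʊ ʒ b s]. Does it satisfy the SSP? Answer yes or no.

no

Onset: /ʔ/ is a plosive (sonority 1), /ts/ is an affricate (sonority 2), /θ/ is a fricative (sonority 3); then the nucleus /ʊ/ (sonority 8).
Onset profile 1-2-3-8 — rises to the nucleus.
Coda: /ʒ/ is a fricative (sonority 3), /b/ is a plosive (sonority 1), /s/ is a fricative (sonority 3).
Coda profile 8-3-1-3 — does not strictly fall throughout.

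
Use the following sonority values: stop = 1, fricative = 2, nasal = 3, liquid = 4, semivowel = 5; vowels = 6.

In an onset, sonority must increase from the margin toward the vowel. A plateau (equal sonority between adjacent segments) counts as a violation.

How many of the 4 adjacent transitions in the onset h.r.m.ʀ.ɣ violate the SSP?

2

/h/ — fricative, sonority 2.
/r/ — liquid, sonority 4.
/m/ — nasal, sonority 3.
/ʀ/ — liquid, sonority 4.
/ɣ/ — fricative, sonority 2.
/h/→/r/: 2→4 (rises) — ok.
/r/→/m/: 4→3 (does not rise) — violation.
/m/→/ʀ/: 3→4 (rises) — ok.
/ʀ/→/ɣ/: 4→2 (does not rise) — violation.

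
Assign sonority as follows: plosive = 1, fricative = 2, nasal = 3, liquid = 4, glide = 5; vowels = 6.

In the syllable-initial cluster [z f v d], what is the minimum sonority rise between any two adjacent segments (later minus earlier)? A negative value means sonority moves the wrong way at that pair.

/z/ — fricative, sonority 2.
/f/ — fricative, sonority 2.
/v/ — fricative, sonority 2.
/d/ — plosive, sonority 1.
/z/→/f/: change +0.
/f/→/v/: change +0.
/v/→/d/: change -1.
Minimum = -1.

-1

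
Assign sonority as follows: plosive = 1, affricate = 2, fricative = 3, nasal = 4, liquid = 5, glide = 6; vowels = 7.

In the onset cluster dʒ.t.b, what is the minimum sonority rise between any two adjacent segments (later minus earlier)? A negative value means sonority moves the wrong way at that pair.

-1

/dʒ/ is an affricate (sonority 2).
/t/ is a plosive (sonority 1).
/b/ is a plosive (sonority 1).
/dʒ/→/t/: change -1.
/t/→/b/: change +0.
Minimum = -1.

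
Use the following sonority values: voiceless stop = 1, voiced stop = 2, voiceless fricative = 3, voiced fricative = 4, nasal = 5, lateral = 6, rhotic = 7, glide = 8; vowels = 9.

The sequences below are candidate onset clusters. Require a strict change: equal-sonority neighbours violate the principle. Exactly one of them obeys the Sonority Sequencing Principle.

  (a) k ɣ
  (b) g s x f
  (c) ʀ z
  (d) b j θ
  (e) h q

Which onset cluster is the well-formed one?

(a) sonority 1-4: well-formed.
(b) sonority 2-3-3-3: ill-formed.
(c) sonority 7-4: ill-formed.
(d) sonority 2-8-3: ill-formed.
(e) sonority 3-1: ill-formed.

a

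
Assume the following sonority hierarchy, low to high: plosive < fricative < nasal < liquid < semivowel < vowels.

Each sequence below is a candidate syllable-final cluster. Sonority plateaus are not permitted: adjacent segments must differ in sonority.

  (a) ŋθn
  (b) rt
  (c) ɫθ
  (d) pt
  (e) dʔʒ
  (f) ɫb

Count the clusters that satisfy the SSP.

(a) 3-2-3 → violates
(b) 4-1 → obeys
(c) 4-2 → obeys
(d) 1-1 → violates
(e) 1-1-2 → violates
(f) 4-1 → obeys

3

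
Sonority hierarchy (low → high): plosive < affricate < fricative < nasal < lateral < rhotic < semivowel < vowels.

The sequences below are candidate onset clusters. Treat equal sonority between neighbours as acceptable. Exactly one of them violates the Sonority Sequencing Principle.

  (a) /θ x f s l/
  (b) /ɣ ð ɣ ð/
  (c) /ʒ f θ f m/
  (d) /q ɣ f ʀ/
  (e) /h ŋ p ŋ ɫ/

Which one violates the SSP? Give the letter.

(a) /θ x f s l/: profile 3-3-3-3-5 — obeys.
(b) /ɣ ð ɣ ð/: profile 3-3-3-3 — obeys.
(c) /ʒ f θ f m/: profile 3-3-3-3-4 — obeys.
(d) /q ɣ f ʀ/: profile 1-3-3-6 — obeys.
(e) /h ŋ p ŋ ɫ/: profile 3-4-1-4-5 — violates.

e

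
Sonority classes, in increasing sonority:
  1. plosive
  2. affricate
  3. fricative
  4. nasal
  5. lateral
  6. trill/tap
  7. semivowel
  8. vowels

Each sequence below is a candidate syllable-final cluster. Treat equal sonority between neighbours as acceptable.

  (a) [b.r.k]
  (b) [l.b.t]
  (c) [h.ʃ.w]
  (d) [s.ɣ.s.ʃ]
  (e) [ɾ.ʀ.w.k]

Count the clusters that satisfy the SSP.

2

(a) [b.r.k]: profile 1-6-1 — violates.
(b) [l.b.t]: profile 5-1-1 — obeys.
(c) [h.ʃ.w]: profile 3-3-7 — violates.
(d) [s.ɣ.s.ʃ]: profile 3-3-3-3 — obeys.
(e) [ɾ.ʀ.w.k]: profile 6-6-7-1 — violates.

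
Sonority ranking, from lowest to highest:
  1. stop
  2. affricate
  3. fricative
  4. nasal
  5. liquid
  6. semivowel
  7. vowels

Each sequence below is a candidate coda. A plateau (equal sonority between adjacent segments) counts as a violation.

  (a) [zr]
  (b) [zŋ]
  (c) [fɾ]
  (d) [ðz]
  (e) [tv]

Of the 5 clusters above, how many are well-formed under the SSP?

0

(a) 3-5 → violates
(b) 3-4 → violates
(c) 3-5 → violates
(d) 3-3 → violates
(e) 1-3 → violates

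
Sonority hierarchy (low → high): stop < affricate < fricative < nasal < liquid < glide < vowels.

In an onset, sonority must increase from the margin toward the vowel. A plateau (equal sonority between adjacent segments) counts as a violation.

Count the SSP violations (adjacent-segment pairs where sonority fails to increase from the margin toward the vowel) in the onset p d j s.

/p/ is a stop (sonority 1).
/d/ is a stop (sonority 1).
/j/ is a glide (sonority 6).
/s/ is a fricative (sonority 3).
/p/→/d/: 1→1 (plateau) — violation.
/d/→/j/: 1→6 (rises) — ok.
/j/→/s/: 6→3 (does not rise) — violation.

2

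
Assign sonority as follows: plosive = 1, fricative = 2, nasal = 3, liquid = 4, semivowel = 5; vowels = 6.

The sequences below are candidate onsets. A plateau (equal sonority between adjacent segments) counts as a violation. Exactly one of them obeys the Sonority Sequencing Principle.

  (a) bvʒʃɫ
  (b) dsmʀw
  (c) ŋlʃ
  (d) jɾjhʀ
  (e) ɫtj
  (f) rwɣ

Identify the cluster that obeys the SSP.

(a) bvʒʃɫ: profile 1-2-2-2-4 — violates.
(b) dsmʀw: profile 1-2-3-4-5 — obeys.
(c) ŋlʃ: profile 3-4-2 — violates.
(d) jɾjhʀ: profile 5-4-5-2-4 — violates.
(e) ɫtj: profile 4-1-5 — violates.
(f) rwɣ: profile 4-5-2 — violates.

b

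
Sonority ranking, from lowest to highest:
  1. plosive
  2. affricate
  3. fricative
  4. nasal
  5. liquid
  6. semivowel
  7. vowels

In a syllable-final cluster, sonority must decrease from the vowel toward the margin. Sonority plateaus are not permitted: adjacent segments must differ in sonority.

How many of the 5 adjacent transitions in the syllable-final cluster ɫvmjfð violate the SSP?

3

/ɫ/: liquid = 5.
/v/: fricative = 3.
/m/: nasal = 4.
/j/: semivowel = 6.
/f/: fricative = 3.
/ð/: fricative = 3.
/ɫ/→/v/: 5→3 (falls) — ok.
/v/→/m/: 3→4 (does not fall) — violation.
/m/→/j/: 4→6 (does not fall) — violation.
/j/→/f/: 6→3 (falls) — ok.
/f/→/ð/: 3→3 (plateau) — violation.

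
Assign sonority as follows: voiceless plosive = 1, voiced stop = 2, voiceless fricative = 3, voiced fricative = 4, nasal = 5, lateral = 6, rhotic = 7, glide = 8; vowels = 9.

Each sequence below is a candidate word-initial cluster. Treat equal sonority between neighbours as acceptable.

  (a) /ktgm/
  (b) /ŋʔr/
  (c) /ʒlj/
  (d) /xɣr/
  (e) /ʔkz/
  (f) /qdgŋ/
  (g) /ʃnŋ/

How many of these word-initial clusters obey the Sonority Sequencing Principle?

6

(a) /ktgm/: profile 1-1-2-5 — obeys.
(b) /ŋʔr/: profile 5-1-7 — violates.
(c) /ʒlj/: profile 4-6-8 — obeys.
(d) /xɣr/: profile 3-4-7 — obeys.
(e) /ʔkz/: profile 1-1-4 — obeys.
(f) /qdgŋ/: profile 1-2-2-5 — obeys.
(g) /ʃnŋ/: profile 3-5-5 — obeys.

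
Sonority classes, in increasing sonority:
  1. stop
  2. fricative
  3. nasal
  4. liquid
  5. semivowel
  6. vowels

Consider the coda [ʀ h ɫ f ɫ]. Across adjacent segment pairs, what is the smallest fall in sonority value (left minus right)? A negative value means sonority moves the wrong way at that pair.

-2

/ʀ/ is a liquid (sonority 4).
/h/ is a fricative (sonority 2).
/ɫ/ is a liquid (sonority 4).
/f/ is a fricative (sonority 2).
/ɫ/ is a liquid (sonority 4).
/ʀ/→/h/: change +2.
/h/→/ɫ/: change -2.
/ɫ/→/f/: change +2.
/f/→/ɫ/: change -2.
Minimum = -2.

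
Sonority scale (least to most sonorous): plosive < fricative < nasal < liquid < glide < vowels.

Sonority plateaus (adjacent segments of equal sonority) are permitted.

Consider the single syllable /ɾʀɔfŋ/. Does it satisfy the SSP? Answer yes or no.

Onset: /ɾ/ is a liquid (sonority 4), /ʀ/ is a liquid (sonority 4); then the nucleus /ɔ/ (sonority 6).
Onset profile 4-4-6 — rises to the nucleus.
Coda: /f/ is a fricative (sonority 2), /ŋ/ is a nasal (sonority 3).
Coda profile 6-2-3 — does not fall throughout.

no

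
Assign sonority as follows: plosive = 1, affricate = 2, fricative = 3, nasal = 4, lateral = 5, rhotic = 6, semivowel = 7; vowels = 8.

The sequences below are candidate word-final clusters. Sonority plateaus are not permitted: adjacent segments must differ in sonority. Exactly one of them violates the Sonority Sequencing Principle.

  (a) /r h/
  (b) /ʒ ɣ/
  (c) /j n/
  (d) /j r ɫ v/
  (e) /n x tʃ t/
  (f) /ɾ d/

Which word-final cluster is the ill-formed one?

b

(a) /r h/: profile 6-3 — obeys.
(b) /ʒ ɣ/: profile 3-3 — violates.
(c) /j n/: profile 7-4 — obeys.
(d) /j r ɫ v/: profile 7-6-5-3 — obeys.
(e) /n x tʃ t/: profile 4-3-2-1 — obeys.
(f) /ɾ d/: profile 6-1 — obeys.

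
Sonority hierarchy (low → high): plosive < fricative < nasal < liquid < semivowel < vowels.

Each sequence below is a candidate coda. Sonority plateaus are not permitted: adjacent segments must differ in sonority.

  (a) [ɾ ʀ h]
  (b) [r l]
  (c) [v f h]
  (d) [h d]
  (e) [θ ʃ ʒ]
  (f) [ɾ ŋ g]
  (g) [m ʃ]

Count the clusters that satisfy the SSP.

3

(a) [ɾ ʀ h]: profile 4-4-2 — violates.
(b) [r l]: profile 4-4 — violates.
(c) [v f h]: profile 2-2-2 — violates.
(d) [h d]: profile 2-1 — obeys.
(e) [θ ʃ ʒ]: profile 2-2-2 — violates.
(f) [ɾ ŋ g]: profile 4-3-1 — obeys.
(g) [m ʃ]: profile 3-2 — obeys.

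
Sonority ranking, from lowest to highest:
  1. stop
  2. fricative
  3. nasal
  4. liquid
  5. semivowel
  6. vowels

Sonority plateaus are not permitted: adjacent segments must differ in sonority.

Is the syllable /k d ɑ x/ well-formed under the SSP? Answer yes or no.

Onset: /k/ is a stop (sonority 1), /d/ is a stop (sonority 1); then the nucleus /ɑ/ (sonority 6).
Onset profile 1-1-6 — does not strictly rise throughout.
Coda: /x/ is a fricative (sonority 2).
Coda profile 6-2 — falls from the nucleus.

no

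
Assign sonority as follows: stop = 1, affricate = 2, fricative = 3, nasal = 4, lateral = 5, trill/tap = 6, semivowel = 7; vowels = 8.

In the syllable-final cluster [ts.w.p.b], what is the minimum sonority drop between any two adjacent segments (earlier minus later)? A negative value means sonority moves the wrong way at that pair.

-5

/ts/ — affricate, sonority 2.
/w/ — semivowel, sonority 7.
/p/ — stop, sonority 1.
/b/ — stop, sonority 1.
/ts/→/w/: change -5.
/w/→/p/: change +6.
/p/→/b/: change +0.
Minimum = -5.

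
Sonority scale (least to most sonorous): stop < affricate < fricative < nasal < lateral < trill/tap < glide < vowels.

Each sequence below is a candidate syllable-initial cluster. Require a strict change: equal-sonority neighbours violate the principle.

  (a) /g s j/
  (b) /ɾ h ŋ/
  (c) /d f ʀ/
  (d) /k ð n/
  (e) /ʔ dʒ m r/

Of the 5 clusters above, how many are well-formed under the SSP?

(a) sonority 1-3-7: well-formed.
(b) sonority 6-3-4: ill-formed.
(c) sonority 1-3-6: well-formed.
(d) sonority 1-3-4: well-formed.
(e) sonority 1-2-4-6: well-formed.

4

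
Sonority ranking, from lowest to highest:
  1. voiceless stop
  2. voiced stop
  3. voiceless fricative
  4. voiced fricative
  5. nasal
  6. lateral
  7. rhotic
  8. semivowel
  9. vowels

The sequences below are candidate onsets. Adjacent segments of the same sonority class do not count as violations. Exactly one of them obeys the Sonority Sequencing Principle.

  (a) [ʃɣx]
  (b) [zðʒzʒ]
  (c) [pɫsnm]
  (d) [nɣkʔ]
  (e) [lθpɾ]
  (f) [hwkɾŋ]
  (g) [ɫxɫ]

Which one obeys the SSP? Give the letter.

(a) [ʃɣx]: profile 3-4-3 — violates.
(b) [zðʒzʒ]: profile 4-4-4-4-4 — obeys.
(c) [pɫsnm]: profile 1-6-3-5-5 — violates.
(d) [nɣkʔ]: profile 5-4-1-1 — violates.
(e) [lθpɾ]: profile 6-3-1-7 — violates.
(f) [hwkɾŋ]: profile 3-8-1-7-5 — violates.
(g) [ɫxɫ]: profile 6-3-6 — violates.

b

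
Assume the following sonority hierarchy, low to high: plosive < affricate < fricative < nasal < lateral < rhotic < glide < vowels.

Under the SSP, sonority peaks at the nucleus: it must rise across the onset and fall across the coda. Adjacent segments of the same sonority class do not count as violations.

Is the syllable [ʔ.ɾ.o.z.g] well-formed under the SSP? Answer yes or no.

Onset: /ʔ/ is a plosive (sonority 1), /ɾ/ is a rhotic (sonority 6); then the nucleus /o/ (sonority 8).
Onset profile 1-6-8 — rises to the nucleus.
Coda: /z/ is a fricative (sonority 3), /g/ is a plosive (sonority 1).
Coda profile 8-3-1 — falls from the nucleus.

yes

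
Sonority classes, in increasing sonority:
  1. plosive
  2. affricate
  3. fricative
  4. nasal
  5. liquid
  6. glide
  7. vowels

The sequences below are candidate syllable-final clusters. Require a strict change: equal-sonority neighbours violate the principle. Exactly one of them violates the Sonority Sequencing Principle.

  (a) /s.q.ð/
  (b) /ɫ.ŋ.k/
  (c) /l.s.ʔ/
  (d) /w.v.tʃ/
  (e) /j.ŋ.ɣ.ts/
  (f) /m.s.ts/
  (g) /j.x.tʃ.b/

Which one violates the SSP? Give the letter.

(a) /s.q.ð/: profile 3-1-3 — violates.
(b) /ɫ.ŋ.k/: profile 5-4-1 — obeys.
(c) /l.s.ʔ/: profile 5-3-1 — obeys.
(d) /w.v.tʃ/: profile 6-3-2 — obeys.
(e) /j.ŋ.ɣ.ts/: profile 6-4-3-2 — obeys.
(f) /m.s.ts/: profile 4-3-2 — obeys.
(g) /j.x.tʃ.b/: profile 6-3-2-1 — obeys.

a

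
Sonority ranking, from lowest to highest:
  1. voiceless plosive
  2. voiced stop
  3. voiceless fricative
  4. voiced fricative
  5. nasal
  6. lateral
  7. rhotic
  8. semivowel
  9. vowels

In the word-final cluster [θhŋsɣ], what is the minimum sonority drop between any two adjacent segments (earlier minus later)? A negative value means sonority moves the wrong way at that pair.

/θ/: voiceless fricative = 3.
/h/: voiceless fricative = 3.
/ŋ/: nasal = 5.
/s/: voiceless fricative = 3.
/ɣ/: voiced fricative = 4.
/θ/→/h/: change +0.
/h/→/ŋ/: change -2.
/ŋ/→/s/: change +2.
/s/→/ɣ/: change -1.
Minimum = -2.

-2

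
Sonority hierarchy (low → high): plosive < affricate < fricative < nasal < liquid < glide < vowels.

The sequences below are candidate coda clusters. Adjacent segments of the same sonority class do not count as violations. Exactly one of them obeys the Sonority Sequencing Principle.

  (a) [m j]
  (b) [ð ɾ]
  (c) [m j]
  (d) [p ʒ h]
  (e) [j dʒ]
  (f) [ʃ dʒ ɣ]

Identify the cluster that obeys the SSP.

e

(a) [m j]: profile 4-6 — violates.
(b) [ð ɾ]: profile 3-5 — violates.
(c) [m j]: profile 4-6 — violates.
(d) [p ʒ h]: profile 1-3-3 — violates.
(e) [j dʒ]: profile 6-2 — obeys.
(f) [ʃ dʒ ɣ]: profile 3-2-3 — violates.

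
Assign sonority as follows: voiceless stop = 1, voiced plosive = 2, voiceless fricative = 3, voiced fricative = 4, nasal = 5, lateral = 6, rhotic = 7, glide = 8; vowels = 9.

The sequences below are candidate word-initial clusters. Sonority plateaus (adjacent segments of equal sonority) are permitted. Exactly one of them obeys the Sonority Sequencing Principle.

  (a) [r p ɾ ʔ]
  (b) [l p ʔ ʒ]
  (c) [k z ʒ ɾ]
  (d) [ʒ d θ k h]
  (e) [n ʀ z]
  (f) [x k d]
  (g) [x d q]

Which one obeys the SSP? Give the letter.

c

(a) [r p ɾ ʔ]: profile 7-1-7-1 — violates.
(b) [l p ʔ ʒ]: profile 6-1-1-4 — violates.
(c) [k z ʒ ɾ]: profile 1-4-4-7 — obeys.
(d) [ʒ d θ k h]: profile 4-2-3-1-3 — violates.
(e) [n ʀ z]: profile 5-7-4 — violates.
(f) [x k d]: profile 3-1-2 — violates.
(g) [x d q]: profile 3-2-1 — violates.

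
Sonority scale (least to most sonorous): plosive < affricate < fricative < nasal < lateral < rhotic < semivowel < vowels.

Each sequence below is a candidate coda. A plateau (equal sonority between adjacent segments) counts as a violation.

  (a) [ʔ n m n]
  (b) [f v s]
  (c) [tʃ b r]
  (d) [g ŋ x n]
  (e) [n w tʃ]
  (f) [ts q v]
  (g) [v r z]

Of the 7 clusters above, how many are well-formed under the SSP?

0

(a) [ʔ n m n]: profile 1-4-4-4 — violates.
(b) [f v s]: profile 3-3-3 — violates.
(c) [tʃ b r]: profile 2-1-6 — violates.
(d) [g ŋ x n]: profile 1-4-3-4 — violates.
(e) [n w tʃ]: profile 4-7-2 — violates.
(f) [ts q v]: profile 2-1-3 — violates.
(g) [v r z]: profile 3-6-3 — violates.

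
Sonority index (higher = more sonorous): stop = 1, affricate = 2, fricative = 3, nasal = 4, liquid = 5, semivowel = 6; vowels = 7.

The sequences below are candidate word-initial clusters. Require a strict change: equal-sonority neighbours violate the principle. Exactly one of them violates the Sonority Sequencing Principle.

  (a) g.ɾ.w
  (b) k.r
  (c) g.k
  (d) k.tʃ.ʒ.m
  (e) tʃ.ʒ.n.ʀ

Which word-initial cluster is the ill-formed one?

c

(a) 1-5-6 → obeys
(b) 1-5 → obeys
(c) 1-1 → violates
(d) 1-2-3-4 → obeys
(e) 2-3-4-5 → obeys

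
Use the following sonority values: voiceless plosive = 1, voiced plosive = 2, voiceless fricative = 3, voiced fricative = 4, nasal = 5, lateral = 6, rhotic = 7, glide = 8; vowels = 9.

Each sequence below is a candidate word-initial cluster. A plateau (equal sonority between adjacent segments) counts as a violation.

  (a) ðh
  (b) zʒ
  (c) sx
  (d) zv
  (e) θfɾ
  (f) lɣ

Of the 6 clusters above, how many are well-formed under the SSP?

(a) 4-3 → violates
(b) 4-4 → violates
(c) 3-3 → violates
(d) 4-4 → violates
(e) 3-3-7 → violates
(f) 6-4 → violates

0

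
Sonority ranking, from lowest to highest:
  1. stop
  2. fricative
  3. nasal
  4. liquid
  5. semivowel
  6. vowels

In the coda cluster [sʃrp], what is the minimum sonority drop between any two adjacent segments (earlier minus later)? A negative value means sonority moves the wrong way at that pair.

-2

/s/ — fricative, sonority 2.
/ʃ/ — fricative, sonority 2.
/r/ — liquid, sonority 4.
/p/ — stop, sonority 1.
/s/→/ʃ/: change +0.
/ʃ/→/r/: change -2.
/r/→/p/: change +3.
Minimum = -2.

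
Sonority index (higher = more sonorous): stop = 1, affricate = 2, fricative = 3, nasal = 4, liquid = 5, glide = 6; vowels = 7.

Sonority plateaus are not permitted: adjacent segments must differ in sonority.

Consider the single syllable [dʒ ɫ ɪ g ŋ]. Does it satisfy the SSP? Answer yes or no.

no

Onset: /dʒ/ is an affricate (sonority 2), /ɫ/ is a liquid (sonority 5); then the nucleus /ɪ/ (sonority 7).
Onset profile 2-5-7 — rises to the nucleus.
Coda: /g/ is a stop (sonority 1), /ŋ/ is a nasal (sonority 4).
Coda profile 7-1-4 — does not strictly fall throughout.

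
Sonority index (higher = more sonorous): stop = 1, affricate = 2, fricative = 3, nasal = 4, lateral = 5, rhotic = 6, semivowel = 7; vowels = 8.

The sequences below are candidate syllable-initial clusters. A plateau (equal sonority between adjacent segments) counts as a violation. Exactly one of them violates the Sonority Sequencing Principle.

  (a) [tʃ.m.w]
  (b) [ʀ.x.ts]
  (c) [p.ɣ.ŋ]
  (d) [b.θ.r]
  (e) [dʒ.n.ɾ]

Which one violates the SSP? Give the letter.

b

(a) sonority 2-4-7: well-formed.
(b) sonority 6-3-2: ill-formed.
(c) sonority 1-3-4: well-formed.
(d) sonority 1-3-6: well-formed.
(e) sonority 2-4-6: well-formed.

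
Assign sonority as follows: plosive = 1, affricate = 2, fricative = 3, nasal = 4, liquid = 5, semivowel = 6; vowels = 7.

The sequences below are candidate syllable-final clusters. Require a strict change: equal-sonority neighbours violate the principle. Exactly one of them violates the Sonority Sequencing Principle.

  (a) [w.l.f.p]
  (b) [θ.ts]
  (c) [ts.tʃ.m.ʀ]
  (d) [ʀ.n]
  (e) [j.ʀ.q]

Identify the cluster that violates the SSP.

(a) sonority 6-5-3-1: well-formed.
(b) sonority 3-2: well-formed.
(c) sonority 2-2-4-5: ill-formed.
(d) sonority 5-4: well-formed.
(e) sonority 6-5-1: well-formed.

c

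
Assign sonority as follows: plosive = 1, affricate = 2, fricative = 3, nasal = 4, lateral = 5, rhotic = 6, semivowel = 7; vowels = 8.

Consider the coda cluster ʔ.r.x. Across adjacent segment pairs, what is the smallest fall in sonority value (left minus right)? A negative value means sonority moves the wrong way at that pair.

/ʔ/ — plosive, sonority 1.
/r/ — rhotic, sonority 6.
/x/ — fricative, sonority 3.
/ʔ/→/r/: change -5.
/r/→/x/: change +3.
Minimum = -5.

-5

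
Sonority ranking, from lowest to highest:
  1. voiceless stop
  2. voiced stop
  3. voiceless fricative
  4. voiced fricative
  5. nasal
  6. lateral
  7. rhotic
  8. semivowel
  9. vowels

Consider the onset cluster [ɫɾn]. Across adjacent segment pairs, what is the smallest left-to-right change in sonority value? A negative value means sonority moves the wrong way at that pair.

/ɫ/ — lateral, sonority 6.
/ɾ/ — rhotic, sonority 7.
/n/ — nasal, sonority 5.
/ɫ/→/ɾ/: change +1.
/ɾ/→/n/: change -2.
Minimum = -2.

-2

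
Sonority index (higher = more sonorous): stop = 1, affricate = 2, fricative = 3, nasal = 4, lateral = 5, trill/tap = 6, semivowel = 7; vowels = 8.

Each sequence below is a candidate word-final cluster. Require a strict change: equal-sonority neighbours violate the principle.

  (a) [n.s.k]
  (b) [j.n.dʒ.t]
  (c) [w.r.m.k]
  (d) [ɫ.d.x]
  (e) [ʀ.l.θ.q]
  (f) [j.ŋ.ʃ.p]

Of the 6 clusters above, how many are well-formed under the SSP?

5

(a) [n.s.k]: profile 4-3-1 — obeys.
(b) [j.n.dʒ.t]: profile 7-4-2-1 — obeys.
(c) [w.r.m.k]: profile 7-6-4-1 — obeys.
(d) [ɫ.d.x]: profile 5-1-3 — violates.
(e) [ʀ.l.θ.q]: profile 6-5-3-1 — obeys.
(f) [j.ŋ.ʃ.p]: profile 7-4-3-1 — obeys.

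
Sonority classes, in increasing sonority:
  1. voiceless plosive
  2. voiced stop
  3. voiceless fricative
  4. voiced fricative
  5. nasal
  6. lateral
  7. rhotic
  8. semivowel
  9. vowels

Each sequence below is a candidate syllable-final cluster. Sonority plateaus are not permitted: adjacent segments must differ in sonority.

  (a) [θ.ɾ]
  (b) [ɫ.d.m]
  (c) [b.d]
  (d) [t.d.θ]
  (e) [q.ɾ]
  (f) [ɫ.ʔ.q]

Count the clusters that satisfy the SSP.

0

(a) sonority 3-7: ill-formed.
(b) sonority 6-2-5: ill-formed.
(c) sonority 2-2: ill-formed.
(d) sonority 1-2-3: ill-formed.
(e) sonority 1-7: ill-formed.
(f) sonority 6-1-1: ill-formed.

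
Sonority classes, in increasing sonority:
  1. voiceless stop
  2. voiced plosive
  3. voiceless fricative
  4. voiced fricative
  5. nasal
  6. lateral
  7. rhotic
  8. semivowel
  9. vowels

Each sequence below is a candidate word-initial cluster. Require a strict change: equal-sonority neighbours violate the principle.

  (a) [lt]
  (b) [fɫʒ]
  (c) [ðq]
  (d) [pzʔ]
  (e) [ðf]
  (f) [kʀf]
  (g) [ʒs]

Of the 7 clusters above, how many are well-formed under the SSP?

(a) [lt]: profile 6-1 — violates.
(b) [fɫʒ]: profile 3-6-4 — violates.
(c) [ðq]: profile 4-1 — violates.
(d) [pzʔ]: profile 1-4-1 — violates.
(e) [ðf]: profile 4-3 — violates.
(f) [kʀf]: profile 1-7-3 — violates.
(g) [ʒs]: profile 4-3 — violates.

0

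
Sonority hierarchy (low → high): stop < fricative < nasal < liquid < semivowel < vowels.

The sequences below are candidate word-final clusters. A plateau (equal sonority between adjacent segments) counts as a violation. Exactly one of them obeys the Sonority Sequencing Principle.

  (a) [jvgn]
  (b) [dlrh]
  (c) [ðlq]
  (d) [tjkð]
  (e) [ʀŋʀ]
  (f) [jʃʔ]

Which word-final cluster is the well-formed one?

(a) 5-2-1-3 → violates
(b) 1-4-4-2 → violates
(c) 2-4-1 → violates
(d) 1-5-1-2 → violates
(e) 4-3-4 → violates
(f) 5-2-1 → obeys

f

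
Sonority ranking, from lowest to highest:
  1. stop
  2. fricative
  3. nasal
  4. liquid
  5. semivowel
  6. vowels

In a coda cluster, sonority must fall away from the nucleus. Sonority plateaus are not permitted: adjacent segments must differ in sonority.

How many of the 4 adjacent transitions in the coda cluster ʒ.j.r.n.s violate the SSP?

1

/ʒ/ — fricative, sonority 2.
/j/ — semivowel, sonority 5.
/r/ — liquid, sonority 4.
/n/ — nasal, sonority 3.
/s/ — fricative, sonority 2.
/ʒ/→/j/: 2→5 (does not fall) — violation.
/j/→/r/: 5→4 (falls) — ok.
/r/→/n/: 4→3 (falls) — ok.
/n/→/s/: 3→2 (falls) — ok.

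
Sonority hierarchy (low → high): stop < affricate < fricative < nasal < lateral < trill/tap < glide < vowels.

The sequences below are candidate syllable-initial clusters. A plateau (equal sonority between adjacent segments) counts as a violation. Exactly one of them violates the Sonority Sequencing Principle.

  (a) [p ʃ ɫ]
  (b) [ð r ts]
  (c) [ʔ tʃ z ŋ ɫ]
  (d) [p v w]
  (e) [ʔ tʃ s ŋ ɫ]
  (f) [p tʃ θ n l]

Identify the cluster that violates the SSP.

(a) sonority 1-3-5: well-formed.
(b) sonority 3-6-2: ill-formed.
(c) sonority 1-2-3-4-5: well-formed.
(d) sonority 1-3-7: well-formed.
(e) sonority 1-2-3-4-5: well-formed.
(f) sonority 1-2-3-4-5: well-formed.

b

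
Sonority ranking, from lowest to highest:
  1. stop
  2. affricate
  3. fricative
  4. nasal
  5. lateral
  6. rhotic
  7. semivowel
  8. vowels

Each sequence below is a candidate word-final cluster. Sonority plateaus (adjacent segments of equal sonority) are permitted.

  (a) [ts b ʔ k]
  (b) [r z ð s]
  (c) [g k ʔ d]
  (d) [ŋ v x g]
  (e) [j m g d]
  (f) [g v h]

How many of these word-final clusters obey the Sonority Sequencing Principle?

5

(a) [ts b ʔ k]: profile 2-1-1-1 — obeys.
(b) [r z ð s]: profile 6-3-3-3 — obeys.
(c) [g k ʔ d]: profile 1-1-1-1 — obeys.
(d) [ŋ v x g]: profile 4-3-3-1 — obeys.
(e) [j m g d]: profile 7-4-1-1 — obeys.
(f) [g v h]: profile 1-3-3 — violates.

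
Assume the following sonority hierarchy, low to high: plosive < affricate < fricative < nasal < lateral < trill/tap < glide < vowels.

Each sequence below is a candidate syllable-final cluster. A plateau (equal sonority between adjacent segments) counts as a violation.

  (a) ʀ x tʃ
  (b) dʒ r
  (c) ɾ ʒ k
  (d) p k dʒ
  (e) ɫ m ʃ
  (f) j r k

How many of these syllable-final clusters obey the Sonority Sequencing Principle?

4

(a) sonority 6-3-2: well-formed.
(b) sonority 2-6: ill-formed.
(c) sonority 6-3-1: well-formed.
(d) sonority 1-1-2: ill-formed.
(e) sonority 5-4-3: well-formed.
(f) sonority 7-6-1: well-formed.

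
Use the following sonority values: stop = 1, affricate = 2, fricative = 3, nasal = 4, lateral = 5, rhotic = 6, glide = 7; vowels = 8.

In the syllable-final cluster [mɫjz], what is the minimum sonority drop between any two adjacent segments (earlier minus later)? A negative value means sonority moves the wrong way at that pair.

-2

/m/: nasal = 4.
/ɫ/: lateral = 5.
/j/: glide = 7.
/z/: fricative = 3.
/m/→/ɫ/: change -1.
/ɫ/→/j/: change -2.
/j/→/z/: change +4.
Minimum = -2.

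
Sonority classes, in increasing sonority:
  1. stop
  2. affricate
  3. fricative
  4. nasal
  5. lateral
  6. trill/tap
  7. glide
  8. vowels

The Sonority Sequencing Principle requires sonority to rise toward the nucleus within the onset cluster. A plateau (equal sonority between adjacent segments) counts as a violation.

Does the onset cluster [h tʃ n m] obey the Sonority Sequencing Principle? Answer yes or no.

no

/h/ is a fricative (sonority 3).
/tʃ/ is an affricate (sonority 2).
/n/ is a nasal (sonority 4).
/m/ is a nasal (sonority 4).
The profile is 3-2-4-4. Between /h/ (3) and /tʃ/ (2) sonority does not rise, so the cluster violates the SSP.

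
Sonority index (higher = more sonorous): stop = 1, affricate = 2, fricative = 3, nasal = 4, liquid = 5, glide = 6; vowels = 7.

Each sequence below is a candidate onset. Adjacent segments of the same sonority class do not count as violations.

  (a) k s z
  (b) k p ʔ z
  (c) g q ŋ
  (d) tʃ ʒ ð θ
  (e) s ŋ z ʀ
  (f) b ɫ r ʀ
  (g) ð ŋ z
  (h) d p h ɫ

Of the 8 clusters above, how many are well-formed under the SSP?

(a) k s z: profile 1-3-3 — obeys.
(b) k p ʔ z: profile 1-1-1-3 — obeys.
(c) g q ŋ: profile 1-1-4 — obeys.
(d) tʃ ʒ ð θ: profile 2-3-3-3 — obeys.
(e) s ŋ z ʀ: profile 3-4-3-5 — violates.
(f) b ɫ r ʀ: profile 1-5-5-5 — obeys.
(g) ð ŋ z: profile 3-4-3 — violates.
(h) d p h ɫ: profile 1-1-3-5 — obeys.

6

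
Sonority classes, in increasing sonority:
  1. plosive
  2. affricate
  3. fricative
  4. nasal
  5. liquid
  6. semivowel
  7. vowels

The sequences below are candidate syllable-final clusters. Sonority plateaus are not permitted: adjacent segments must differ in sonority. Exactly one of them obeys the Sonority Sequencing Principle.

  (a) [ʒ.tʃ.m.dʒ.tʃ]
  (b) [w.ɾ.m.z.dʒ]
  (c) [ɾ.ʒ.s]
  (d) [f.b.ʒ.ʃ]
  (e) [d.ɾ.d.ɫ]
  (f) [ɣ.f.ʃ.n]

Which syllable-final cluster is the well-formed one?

b

(a) sonority 3-2-4-2-2: ill-formed.
(b) sonority 6-5-4-3-2: well-formed.
(c) sonority 5-3-3: ill-formed.
(d) sonority 3-1-3-3: ill-formed.
(e) sonority 1-5-1-5: ill-formed.
(f) sonority 3-3-3-4: ill-formed.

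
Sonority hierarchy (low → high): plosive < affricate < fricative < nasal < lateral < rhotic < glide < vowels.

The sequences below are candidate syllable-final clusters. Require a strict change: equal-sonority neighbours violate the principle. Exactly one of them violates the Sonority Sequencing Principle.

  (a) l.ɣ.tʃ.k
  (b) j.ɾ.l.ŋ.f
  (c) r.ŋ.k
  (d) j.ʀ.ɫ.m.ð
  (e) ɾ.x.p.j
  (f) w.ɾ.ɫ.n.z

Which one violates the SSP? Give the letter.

e

(a) sonority 5-3-2-1: well-formed.
(b) sonority 7-6-5-4-3: well-formed.
(c) sonority 6-4-1: well-formed.
(d) sonority 7-6-5-4-3: well-formed.
(e) sonority 6-3-1-7: ill-formed.
(f) sonority 7-6-5-4-3: well-formed.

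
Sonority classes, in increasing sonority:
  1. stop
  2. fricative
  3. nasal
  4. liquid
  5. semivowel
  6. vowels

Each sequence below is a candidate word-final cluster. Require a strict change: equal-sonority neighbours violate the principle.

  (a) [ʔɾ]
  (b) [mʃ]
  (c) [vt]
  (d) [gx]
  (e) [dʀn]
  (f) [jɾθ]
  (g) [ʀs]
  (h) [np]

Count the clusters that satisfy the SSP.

5

(a) sonority 1-4: ill-formed.
(b) sonority 3-2: well-formed.
(c) sonority 2-1: well-formed.
(d) sonority 1-2: ill-formed.
(e) sonority 1-4-3: ill-formed.
(f) sonority 5-4-2: well-formed.
(g) sonority 4-2: well-formed.
(h) sonority 3-1: well-formed.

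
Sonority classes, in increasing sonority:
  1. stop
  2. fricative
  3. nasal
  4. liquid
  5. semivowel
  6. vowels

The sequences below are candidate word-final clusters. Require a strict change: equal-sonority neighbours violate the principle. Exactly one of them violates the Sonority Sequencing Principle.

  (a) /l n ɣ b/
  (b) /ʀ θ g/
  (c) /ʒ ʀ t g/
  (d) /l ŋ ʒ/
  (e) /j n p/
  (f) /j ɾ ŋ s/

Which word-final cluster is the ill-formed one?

c

(a) sonority 4-3-2-1: well-formed.
(b) sonority 4-2-1: well-formed.
(c) sonority 2-4-1-1: ill-formed.
(d) sonority 4-3-2: well-formed.
(e) sonority 5-3-1: well-formed.
(f) sonority 5-4-3-2: well-formed.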